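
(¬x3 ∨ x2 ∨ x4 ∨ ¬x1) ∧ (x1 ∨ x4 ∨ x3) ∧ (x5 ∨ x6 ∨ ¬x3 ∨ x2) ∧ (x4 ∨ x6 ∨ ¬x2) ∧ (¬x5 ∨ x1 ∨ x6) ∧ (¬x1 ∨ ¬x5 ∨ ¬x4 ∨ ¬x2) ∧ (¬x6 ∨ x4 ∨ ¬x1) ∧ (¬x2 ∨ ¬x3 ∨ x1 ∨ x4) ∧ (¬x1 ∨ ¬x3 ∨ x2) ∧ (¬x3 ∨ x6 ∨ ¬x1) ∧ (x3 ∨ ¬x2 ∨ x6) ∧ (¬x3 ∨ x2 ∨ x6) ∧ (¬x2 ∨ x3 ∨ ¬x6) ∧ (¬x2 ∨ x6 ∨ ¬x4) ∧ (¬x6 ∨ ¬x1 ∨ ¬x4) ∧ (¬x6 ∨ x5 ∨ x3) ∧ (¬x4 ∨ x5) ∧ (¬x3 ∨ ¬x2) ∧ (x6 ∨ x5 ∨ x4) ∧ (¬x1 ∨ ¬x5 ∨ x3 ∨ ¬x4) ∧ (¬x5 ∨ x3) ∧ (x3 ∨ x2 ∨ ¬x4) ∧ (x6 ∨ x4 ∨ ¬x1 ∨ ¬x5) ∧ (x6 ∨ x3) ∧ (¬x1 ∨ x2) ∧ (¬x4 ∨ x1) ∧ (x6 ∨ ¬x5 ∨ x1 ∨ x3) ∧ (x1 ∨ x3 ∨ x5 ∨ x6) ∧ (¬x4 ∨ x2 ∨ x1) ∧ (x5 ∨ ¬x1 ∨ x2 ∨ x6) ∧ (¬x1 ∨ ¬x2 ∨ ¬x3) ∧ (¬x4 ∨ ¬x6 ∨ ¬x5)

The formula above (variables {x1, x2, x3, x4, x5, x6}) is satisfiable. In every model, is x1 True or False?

False

Suppose x1 = True.
(x2) alone gives x2 = True.
(¬x3) alone gives x3 = False.
(x6) alone gives x6 = True.
Now (¬x6) is unsatisfied and unit — conflict.
So every satisfying assignment has x1 = False.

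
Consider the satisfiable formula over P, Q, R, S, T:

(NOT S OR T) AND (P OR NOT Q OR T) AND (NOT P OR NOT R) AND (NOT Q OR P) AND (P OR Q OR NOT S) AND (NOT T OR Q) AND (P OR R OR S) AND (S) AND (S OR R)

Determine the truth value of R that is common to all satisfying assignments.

False

Suppose R = true.
(NOT P) alone gives P = false.
(NOT Q) alone gives Q = false.
(NOT S) alone gives S = false.
That conflicts with the unit clause (S).
So every satisfying assignment has R = False.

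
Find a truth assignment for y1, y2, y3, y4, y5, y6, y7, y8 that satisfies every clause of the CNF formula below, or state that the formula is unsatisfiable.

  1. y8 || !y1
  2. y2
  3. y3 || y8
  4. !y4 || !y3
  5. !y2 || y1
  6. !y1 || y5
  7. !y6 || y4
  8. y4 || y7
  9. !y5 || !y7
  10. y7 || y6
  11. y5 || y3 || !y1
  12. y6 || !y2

y1 ↦ true; y2 ↦ true; y3 ↦ false; y4 ↦ true; y5 ↦ true; y6 ↦ true; y7 ↦ false; y8 ↦ true

Unit clause (y2) forces y2 = true.
Unit clause (y1) forces y1 = true.
Unit clause (y8) forces y8 = true.
Unit clause (y5) forces y5 = true.
Unit clause (!y7) forces y7 = false.
Unit clause (y4) forces y4 = true.
Unit clause (!y3) forces y3 = false.
Unit clause (y6) forces y6 = true.
This assignment satisfies each clause.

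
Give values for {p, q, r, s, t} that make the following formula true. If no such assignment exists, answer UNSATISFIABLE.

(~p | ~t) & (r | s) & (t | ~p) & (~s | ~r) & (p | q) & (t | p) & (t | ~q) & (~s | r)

Branch on p: set p = 0.
Unit clause (q) forces q = 1.
Unit clause (t) forces t = 1.
Branch on r: set r = 1.
Unit clause (~s) forces s = 0.
All clauses are satisfied.

p ↦ 0; q ↦ 1; r ↦ 1; s ↦ 0; t ↦ 1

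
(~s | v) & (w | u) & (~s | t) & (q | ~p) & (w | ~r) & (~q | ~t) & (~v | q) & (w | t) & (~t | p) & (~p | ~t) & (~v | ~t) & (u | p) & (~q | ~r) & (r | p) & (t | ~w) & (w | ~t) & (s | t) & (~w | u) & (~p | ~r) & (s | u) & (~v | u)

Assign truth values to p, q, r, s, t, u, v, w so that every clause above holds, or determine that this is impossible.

UNSATISFIABLE

Case s = 0:
From the singleton clause (t), t = 1.
From the singleton clause (~q), q = 0.
From the singleton clause (~p), p = 0.
Now (p) is unsatisfied and unit — conflict.
Undo s and try s = 1.
From the singleton clause (v), v = 1.
From the singleton clause (t), t = 1.
Now (~t) is unsatisfied and unit — conflict.
Both values of s lead to a conflict.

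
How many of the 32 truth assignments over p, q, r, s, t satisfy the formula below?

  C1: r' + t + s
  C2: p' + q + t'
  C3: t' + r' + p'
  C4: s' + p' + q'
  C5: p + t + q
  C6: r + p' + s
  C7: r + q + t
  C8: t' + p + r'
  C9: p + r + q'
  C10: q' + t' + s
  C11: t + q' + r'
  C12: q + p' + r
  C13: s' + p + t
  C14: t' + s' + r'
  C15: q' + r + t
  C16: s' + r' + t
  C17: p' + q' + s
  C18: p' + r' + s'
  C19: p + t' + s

1

There are 2^5 = 32 truth assignments over (p, q, r, s, t).
Split on t. With t = 1, the clauses containing t are satisfied and t' drops from the rest; 1 of the 2^4 = 16 assignments to the other variables satisfy what remains.
With t = 0, by the same count on the reduced clause set, 0 assignments work.
(One model: p=F, q=F, r=F, s=T, t=T.)
Total: 1 + 0 = 1.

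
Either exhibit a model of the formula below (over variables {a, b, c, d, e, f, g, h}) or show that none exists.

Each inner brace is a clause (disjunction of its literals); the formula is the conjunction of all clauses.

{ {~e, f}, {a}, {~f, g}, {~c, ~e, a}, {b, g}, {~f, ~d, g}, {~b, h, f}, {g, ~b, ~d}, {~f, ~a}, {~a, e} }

From the singleton clause (a), a = 1.
From the singleton clause (~f), f = 0.
From the singleton clause (~e), e = 0.
That conflicts with the unit clause (e).

UNSATISFIABLE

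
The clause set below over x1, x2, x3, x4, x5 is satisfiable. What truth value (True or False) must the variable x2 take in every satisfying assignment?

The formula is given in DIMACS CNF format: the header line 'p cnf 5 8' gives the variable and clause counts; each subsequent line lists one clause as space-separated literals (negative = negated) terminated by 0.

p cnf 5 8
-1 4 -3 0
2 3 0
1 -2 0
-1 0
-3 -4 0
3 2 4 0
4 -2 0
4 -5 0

False

Suppose x2 = True.
The clause (x1) is unit, so x1 = True.
Now (¬x1) is unsatisfied and unit — conflict.
So every satisfying assignment has x2 = False.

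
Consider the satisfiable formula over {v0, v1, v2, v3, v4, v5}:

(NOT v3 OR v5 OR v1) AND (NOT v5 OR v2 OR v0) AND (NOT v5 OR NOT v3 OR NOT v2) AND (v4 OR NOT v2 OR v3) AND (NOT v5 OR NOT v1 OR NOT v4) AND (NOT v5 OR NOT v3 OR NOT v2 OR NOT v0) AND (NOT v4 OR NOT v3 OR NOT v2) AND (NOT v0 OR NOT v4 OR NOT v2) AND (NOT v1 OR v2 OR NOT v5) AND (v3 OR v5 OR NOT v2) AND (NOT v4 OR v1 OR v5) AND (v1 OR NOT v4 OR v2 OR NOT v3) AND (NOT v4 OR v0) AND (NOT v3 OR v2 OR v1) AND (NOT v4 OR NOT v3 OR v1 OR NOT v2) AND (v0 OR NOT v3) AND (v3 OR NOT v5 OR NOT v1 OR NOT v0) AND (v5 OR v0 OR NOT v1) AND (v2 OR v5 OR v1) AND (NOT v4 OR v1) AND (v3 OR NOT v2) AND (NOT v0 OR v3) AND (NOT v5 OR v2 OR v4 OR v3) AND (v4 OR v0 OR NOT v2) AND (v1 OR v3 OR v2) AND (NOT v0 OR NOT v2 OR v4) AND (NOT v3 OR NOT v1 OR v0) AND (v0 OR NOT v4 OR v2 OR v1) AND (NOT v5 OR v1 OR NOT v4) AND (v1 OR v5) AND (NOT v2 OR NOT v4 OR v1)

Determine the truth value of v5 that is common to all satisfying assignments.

False

Suppose v5 = true.
Case v2 = true:
Unit clause (NOT v3) forces v3 = false.
But (v3) is also a unit clause — contradiction.
Undo v2 and try v2 = false.
Unit clause (v0) forces v0 = true.
Unit clause (NOT v1) forces v1 = false.
Unit clause (NOT v3) forces v3 = false.
But (v3) is also a unit clause — contradiction.
Either choice for v2 ends in contradiction.
So every satisfying assignment has v5 = False.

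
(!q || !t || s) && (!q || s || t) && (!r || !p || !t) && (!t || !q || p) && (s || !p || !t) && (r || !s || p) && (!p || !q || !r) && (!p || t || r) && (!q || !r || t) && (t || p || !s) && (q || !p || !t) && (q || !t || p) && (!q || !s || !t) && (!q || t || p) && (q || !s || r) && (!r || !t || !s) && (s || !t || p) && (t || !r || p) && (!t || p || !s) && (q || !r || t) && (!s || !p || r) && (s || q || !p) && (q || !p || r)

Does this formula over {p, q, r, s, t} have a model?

Branch on q: set q = false.
Branch on p: set p = false.
Unit clause (!t) forces t = false.
Unit clause (!s) forces s = false.
Unit clause (!r) forces r = false.
Every clause now holds.
A satisfying assignment: p ↦ false, q ↦ false, r ↦ false, s ↦ false, t ↦ false.

Yes, satisfiable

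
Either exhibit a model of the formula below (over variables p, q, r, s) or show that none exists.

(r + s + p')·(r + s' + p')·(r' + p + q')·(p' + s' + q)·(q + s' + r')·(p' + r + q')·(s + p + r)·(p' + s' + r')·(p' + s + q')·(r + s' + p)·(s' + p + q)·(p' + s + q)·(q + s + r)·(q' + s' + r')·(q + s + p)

UNSATISFIABLE

Case r = 1:
Case p = 1:
From the singleton clause (s'), s = 0.
From the singleton clause (q'), q = 0.
But (q) is also a unit clause — contradiction.
That branch fails; take p = 0 instead.
From the singleton clause (q'), q = 0.
From the singleton clause (s'), s = 0.
But (s) is also a unit clause — contradiction.
Either choice for p ends in contradiction.
That branch fails; take r = 0 instead.
Case s = 1:
From the singleton clause (p'), p = 0.
But (p) is also a unit clause — contradiction.
That branch fails; take s = 0 instead.
From the singleton clause (p'), p = 0.
But (p) is also a unit clause — contradiction.
Either choice for s ends in contradiction.
Either choice for r ends in contradiction.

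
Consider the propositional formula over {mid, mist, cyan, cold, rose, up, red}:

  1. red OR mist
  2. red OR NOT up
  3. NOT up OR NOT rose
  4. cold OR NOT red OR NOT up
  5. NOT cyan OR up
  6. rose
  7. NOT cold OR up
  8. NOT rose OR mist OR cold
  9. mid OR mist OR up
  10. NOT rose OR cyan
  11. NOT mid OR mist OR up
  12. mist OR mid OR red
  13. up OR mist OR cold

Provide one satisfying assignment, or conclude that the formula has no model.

UNSATISFIABLE

The clause (rose) is unit, so rose = true.
The clause (NOT up) is unit, so up = false.
The clause (NOT cyan) is unit, so cyan = false.
That conflicts with the unit clause (cyan).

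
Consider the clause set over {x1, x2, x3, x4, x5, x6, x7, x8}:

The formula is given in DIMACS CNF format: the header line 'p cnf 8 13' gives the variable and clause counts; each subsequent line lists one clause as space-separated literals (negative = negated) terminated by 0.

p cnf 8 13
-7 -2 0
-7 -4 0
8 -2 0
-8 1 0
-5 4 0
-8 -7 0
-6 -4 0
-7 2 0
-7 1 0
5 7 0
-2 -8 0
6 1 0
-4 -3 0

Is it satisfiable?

Yes

Branch on x7: set x7 = False.
The clause (x5) is unit, so x5 = True.
The clause (x4) is unit, so x4 = True.
The clause (¬x6) is unit, so x6 = False.
The clause (x1) is unit, so x1 = True.
The clause (¬x3) is unit, so x3 = False.
Branch on x8: set x8 = True.
The clause (¬x2) is unit, so x2 = False.
All clauses are satisfied.
A satisfying assignment: x1 ↦ True; x2 ↦ False; x3 ↦ False; x4 ↦ True; x5 ↦ True; x6 ↦ False; x7 ↦ False; x8 ↦ True.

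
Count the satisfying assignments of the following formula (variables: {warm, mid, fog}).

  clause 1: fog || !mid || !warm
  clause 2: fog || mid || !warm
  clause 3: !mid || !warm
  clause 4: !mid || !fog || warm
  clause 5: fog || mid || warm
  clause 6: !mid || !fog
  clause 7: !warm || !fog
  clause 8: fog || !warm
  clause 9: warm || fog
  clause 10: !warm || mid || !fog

There are 2^3 = 8 truth assignments over (warm, mid, fog).
Split on fog. With fog = true, the clauses containing fog are satisfied and !fog drops from the rest; 1 of the 2^2 = 4 assignments to the other variables satisfy what remains.
With fog = false, by the same count on the reduced clause set, 0 assignments work.
Total: 1 + 0 = 1.

1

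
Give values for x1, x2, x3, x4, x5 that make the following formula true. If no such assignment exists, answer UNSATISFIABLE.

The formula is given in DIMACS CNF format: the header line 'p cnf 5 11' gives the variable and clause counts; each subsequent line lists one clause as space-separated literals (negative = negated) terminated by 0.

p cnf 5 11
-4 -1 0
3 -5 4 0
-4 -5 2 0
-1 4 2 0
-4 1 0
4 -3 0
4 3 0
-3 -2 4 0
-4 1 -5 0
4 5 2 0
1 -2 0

UNSATISFIABLE

Case x4 = False:
The clause (¬x3) is unit, so x3 = False.
Now (x3) is unsatisfied and unit — conflict.
Backtrack on x4: now try x4 = True.
The clause (¬x1) is unit, so x1 = False.
Now (x1) is unsatisfied and unit — conflict.
Either choice for x4 ends in contradiction.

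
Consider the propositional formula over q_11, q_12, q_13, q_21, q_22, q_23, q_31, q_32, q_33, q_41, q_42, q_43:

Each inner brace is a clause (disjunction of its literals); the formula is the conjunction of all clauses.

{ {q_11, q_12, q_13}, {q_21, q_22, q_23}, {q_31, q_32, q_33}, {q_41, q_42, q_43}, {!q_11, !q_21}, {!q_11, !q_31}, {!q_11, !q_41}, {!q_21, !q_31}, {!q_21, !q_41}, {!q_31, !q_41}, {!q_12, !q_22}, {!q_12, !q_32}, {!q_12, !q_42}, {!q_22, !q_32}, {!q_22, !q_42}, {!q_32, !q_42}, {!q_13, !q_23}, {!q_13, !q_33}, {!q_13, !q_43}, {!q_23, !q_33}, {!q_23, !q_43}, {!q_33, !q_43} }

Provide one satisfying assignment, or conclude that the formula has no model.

UNSATISFIABLE

Branch on q_11: set q_11 = false.
Branch on q_12: set q_12 = true.
Unit clause (!q_22) forces q_22 = false.
Unit clause (!q_32) forces q_32 = false.
Unit clause (!q_42) forces q_42 = false.
Branch on q_21: set q_21 = true.
Unit clause (!q_31) forces q_31 = false.
Unit clause (q_33) forces q_33 = true.
Unit clause (!q_41) forces q_41 = false.
Unit clause (q_43) forces q_43 = true.
Now (!q_43) is unsatisfied and unit — conflict.
That branch fails; take q_21 = false instead.
Unit clause (q_23) forces q_23 = true.
Unit clause (!q_13) forces q_13 = false.
Unit clause (!q_33) forces q_33 = false.
Unit clause (q_31) forces q_31 = true.
Unit clause (!q_41) forces q_41 = false.
Unit clause (q_43) forces q_43 = true.
Now (!q_43) is unsatisfied and unit — conflict.
Either choice for q_21 ends in contradiction.
That branch fails; take q_12 = false instead.
Unit clause (q_13) forces q_13 = true.
Unit clause (!q_23) forces q_23 = false.
Unit clause (!q_33) forces q_33 = false.
Unit clause (!q_43) forces q_43 = false.
Branch on q_21: set q_21 = true.
Unit clause (!q_31) forces q_31 = false.
Unit clause (q_32) forces q_32 = true.
Unit clause (!q_41) forces q_41 = false.
Unit clause (q_42) forces q_42 = true.
Now (!q_42) is unsatisfied and unit — conflict.
That branch fails; take q_21 = false instead.
Unit clause (q_22) forces q_22 = true.
Unit clause (!q_32) forces q_32 = false.
Unit clause (q_31) forces q_31 = true.
Unit clause (!q_41) forces q_41 = false.
Unit clause (q_42) forces q_42 = true.
Now (!q_42) is unsatisfied and unit — conflict.
Either choice for q_21 ends in contradiction.
Either choice for q_12 ends in contradiction.
That branch fails; take q_11 = true instead.
Unit clause (!q_21) forces q_21 = false.
Unit clause (!q_31) forces q_31 = false.
Unit clause (!q_41) forces q_41 = false.
Branch on q_22: set q_22 = true.
Unit clause (!q_12) forces q_12 = false.
Unit clause (!q_32) forces q_32 = false.
Unit clause (q_33) forces q_33 = true.
Unit clause (!q_42) forces q_42 = false.
Unit clause (q_43) forces q_43 = true.
Now (!q_43) is unsatisfied and unit — conflict.
That branch fails; take q_22 = false instead.
Unit clause (q_23) forces q_23 = true.
Unit clause (!q_13) forces q_13 = false.
Unit clause (!q_33) forces q_33 = false.
Unit clause (q_32) forces q_32 = true.
Unit clause (!q_12) forces q_12 = false.
Unit clause (!q_42) forces q_42 = false.
Unit clause (q_43) forces q_43 = true.
Now (!q_43) is unsatisfied and unit — conflict.
Either choice for q_22 ends in contradiction.
Either choice for q_11 ends in contradiction.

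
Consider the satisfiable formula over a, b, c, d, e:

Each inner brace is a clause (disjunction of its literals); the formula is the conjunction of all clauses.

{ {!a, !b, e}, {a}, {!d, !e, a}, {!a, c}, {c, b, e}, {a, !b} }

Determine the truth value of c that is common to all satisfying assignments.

True

Suppose c = false.
The clause (a) is unit, so a = true.
That conflicts with the unit clause (!a).
So every satisfying assignment has c = True.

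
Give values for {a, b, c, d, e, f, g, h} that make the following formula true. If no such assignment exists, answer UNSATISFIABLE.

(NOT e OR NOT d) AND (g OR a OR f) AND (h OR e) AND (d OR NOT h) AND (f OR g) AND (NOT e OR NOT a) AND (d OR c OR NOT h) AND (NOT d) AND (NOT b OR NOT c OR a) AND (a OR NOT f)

a=false,  b=false,  c=true,  d=false,  e=true,  f=false,  g=true,  h=false

(NOT d) alone gives d = false.
(NOT h) alone gives h = false.
(e) alone gives e = true.
(NOT a) alone gives a = false.
(NOT f) alone gives f = false.
(g) alone gives g = true.
Case b = false:
No clause remains; c is free.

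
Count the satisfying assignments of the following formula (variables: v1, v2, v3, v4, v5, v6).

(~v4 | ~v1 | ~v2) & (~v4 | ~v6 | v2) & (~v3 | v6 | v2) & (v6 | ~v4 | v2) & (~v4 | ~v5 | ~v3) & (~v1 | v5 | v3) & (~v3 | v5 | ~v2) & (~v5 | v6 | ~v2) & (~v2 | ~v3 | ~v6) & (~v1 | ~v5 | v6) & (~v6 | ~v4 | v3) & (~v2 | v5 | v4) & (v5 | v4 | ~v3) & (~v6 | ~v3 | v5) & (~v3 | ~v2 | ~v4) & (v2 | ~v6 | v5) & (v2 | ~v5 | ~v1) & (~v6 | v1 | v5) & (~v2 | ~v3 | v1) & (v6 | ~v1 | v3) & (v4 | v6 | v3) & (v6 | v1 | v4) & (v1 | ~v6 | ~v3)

4

There are 2^6 = 64 truth assignments over (v1, v2, v3, v4, v5, v6).
Split on v1. With v1 = 1, the clauses containing v1 are satisfied and ~v1 drops from the rest; 1 of the 2^5 = 32 assignments to the other variables satisfy what remains.
With v1 = 0, by the same count on the reduced clause set, 3 assignments work.
(One model: v1=F, v2=F, v3=F, v4=F, v5=T, v6=T.)
Total: 1 + 3 = 4.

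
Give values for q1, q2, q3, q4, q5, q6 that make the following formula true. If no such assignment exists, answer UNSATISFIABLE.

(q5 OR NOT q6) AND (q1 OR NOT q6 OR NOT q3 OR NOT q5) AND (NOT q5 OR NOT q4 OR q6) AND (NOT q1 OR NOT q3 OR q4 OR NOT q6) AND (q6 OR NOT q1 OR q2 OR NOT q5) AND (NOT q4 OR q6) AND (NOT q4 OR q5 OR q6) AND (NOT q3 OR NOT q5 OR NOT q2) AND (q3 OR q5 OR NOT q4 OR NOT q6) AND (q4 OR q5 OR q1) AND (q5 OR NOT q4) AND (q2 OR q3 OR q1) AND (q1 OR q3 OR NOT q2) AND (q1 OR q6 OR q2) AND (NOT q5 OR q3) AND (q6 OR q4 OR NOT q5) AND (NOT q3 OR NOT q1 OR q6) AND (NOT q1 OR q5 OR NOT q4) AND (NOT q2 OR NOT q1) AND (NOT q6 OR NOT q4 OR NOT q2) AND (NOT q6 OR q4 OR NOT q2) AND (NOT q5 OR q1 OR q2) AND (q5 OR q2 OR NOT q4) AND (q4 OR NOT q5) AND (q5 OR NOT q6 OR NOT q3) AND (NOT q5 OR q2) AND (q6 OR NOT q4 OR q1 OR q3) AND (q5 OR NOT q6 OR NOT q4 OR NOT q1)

Branch on q5: set q5 = false.
From the singleton clause (NOT q6), q6 = false.
From the singleton clause (NOT q4), q4 = false.
From the singleton clause (q1), q1 = true.
From the singleton clause (NOT q3), q3 = false.
From the singleton clause (NOT q2), q2 = false.
All clauses are satisfied.

q1=true,  q2=false,  q3=false,  q4=false,  q5=false,  q6=false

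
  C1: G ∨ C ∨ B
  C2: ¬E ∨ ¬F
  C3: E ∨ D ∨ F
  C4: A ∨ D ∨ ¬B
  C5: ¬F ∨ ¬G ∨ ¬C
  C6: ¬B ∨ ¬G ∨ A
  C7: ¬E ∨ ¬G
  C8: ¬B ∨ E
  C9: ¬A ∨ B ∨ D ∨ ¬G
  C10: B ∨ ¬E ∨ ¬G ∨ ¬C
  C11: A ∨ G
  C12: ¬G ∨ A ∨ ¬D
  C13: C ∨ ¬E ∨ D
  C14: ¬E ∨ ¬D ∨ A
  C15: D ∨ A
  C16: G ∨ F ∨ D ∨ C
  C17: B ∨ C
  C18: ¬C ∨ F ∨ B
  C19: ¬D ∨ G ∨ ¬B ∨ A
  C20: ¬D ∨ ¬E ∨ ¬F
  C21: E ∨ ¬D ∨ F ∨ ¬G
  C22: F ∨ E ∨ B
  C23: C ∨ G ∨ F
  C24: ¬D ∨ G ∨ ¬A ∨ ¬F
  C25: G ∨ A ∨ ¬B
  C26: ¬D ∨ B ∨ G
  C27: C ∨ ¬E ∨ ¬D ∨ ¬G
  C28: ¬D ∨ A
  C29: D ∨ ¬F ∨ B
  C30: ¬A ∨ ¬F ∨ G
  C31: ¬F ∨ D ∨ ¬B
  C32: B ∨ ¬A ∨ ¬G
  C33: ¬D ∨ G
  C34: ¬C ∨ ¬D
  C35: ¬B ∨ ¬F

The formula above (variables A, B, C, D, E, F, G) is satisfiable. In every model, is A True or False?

True

Suppose A = False.
(G) alone gives G = True.
(¬B) alone gives B = False.
(¬E) alone gives E = False.
(¬D) alone gives D = False.
But (D) is also a unit clause — contradiction.
So every satisfying assignment has A = True.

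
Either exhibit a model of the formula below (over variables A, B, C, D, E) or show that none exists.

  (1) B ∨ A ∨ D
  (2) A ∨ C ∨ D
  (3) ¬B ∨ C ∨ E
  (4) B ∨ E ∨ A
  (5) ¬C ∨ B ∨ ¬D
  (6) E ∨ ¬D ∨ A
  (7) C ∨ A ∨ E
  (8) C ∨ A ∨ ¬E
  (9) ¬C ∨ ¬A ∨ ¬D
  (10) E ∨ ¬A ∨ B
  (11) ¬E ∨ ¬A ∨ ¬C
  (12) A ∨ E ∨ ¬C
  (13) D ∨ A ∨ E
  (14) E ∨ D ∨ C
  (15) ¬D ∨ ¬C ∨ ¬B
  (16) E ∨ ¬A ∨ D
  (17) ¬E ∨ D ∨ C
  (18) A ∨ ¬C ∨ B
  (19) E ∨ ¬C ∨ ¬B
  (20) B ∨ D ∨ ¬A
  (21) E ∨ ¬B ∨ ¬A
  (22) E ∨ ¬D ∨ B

A=True; B=True; C=False; D=True; E=True

Branch on B: set B = True.
Branch on C: set C = False.
(E) alone gives E = True.
(A) alone gives A = True.
(D) alone gives D = True.
Every clause now holds.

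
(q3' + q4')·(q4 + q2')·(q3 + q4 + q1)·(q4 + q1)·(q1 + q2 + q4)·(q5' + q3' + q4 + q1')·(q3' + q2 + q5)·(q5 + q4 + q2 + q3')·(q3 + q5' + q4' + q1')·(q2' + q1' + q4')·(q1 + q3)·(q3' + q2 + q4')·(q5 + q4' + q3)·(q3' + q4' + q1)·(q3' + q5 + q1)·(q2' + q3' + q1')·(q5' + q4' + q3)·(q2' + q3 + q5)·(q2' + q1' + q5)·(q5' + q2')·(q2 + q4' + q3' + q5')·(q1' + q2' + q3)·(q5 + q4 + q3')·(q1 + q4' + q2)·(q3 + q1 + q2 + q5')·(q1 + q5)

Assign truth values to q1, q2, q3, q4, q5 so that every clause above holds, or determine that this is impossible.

Suppose q3 = 0.
From the singleton clause (q1), q1 = 1.
From the singleton clause (q2'), q2 = 0.
Suppose q5 = 1.
From the singleton clause (q4'), q4 = 0.
This assignment satisfies each clause.

q1 ↦ 1, q2 ↦ 0, q3 ↦ 0, q4 ↦ 0, q5 ↦ 1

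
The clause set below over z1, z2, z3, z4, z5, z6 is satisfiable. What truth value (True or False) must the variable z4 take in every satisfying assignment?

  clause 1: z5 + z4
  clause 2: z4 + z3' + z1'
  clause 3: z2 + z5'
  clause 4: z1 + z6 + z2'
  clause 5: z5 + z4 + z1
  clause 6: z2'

True

Suppose z4 = 0.
Unit clause (z5) forces z5 = 1.
Unit clause (z2) forces z2 = 1.
But (z2') is also a unit clause — contradiction.
So every satisfying assignment has z4 = True.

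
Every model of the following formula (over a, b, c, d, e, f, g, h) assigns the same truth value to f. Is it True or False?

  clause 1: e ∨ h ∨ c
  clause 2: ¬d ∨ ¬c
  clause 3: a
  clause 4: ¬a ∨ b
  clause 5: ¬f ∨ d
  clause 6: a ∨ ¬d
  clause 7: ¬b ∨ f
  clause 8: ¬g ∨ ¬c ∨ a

Suppose f = False.
Unit clause (a) forces a = True.
Unit clause (b) forces b = True.
But (¬b) is also a unit clause — contradiction.
So every satisfying assignment has f = True.

True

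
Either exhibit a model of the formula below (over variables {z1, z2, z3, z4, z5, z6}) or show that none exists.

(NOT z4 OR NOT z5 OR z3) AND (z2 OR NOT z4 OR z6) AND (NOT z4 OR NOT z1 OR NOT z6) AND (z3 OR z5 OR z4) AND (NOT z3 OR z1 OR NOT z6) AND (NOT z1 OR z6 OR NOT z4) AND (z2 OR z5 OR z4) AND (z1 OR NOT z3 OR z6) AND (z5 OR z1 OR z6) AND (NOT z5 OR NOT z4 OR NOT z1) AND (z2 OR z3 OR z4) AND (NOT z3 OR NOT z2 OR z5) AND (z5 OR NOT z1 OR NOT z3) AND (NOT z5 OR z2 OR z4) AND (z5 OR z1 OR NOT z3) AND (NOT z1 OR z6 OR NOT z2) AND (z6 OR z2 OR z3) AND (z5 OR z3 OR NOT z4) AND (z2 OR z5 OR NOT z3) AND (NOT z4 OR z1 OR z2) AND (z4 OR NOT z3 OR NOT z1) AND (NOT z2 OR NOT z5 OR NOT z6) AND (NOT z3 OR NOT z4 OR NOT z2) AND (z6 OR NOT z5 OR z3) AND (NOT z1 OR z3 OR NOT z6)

UNSATISFIABLE

Case z4 = false:
Case z3 = true:
The clause (NOT z1) is unit, so z1 = false.
The clause (NOT z6) is unit, so z6 = false.
That conflicts with the unit clause (z6).
Undo z3 and try z3 = false.
The clause (z5) is unit, so z5 = true.
The clause (z2) is unit, so z2 = true.
The clause (NOT z6) is unit, so z6 = false.
That conflicts with the unit clause (z6).
Either choice for z3 ends in contradiction.
Undo z4 and try z4 = true.
Case z5 = false:
The clause (z3) is unit, so z3 = true.
The clause (NOT z2) is unit, so z2 = false.
That conflicts with the unit clause (z2).
Undo z5 and try z5 = true.
The clause (z3) is unit, so z3 = true.
The clause (NOT z1) is unit, so z1 = false.
The clause (NOT z6) is unit, so z6 = false.
That conflicts with the unit clause (z6).
Either choice for z5 ends in contradiction.
Either choice for z4 ends in contradiction.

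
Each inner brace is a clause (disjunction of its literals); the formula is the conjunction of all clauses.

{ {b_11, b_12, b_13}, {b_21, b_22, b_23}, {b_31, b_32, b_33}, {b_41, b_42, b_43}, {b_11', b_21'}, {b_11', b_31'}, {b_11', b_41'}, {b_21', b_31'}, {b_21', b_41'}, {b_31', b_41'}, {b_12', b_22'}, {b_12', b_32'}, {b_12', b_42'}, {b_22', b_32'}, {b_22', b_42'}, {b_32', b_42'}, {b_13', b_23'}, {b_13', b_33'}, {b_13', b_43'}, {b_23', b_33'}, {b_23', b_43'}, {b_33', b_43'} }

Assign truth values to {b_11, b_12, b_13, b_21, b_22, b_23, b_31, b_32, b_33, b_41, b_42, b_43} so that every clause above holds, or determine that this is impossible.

UNSATISFIABLE

Branch on b_11: set b_11 = 0.
Branch on b_12: set b_12 = 1.
Unit clause (b_22') forces b_22 = 0.
Unit clause (b_32') forces b_32 = 0.
Unit clause (b_42') forces b_42 = 0.
Branch on b_21: set b_21 = 1.
Unit clause (b_31') forces b_31 = 0.
Unit clause (b_33) forces b_33 = 1.
Unit clause (b_41') forces b_41 = 0.
Unit clause (b_43) forces b_43 = 1.
Now (b_43') is unsatisfied and unit — conflict.
So b_21 must be the other value — set b_21 = 0.
Unit clause (b_23) forces b_23 = 1.
Unit clause (b_13') forces b_13 = 0.
Unit clause (b_33') forces b_33 = 0.
Unit clause (b_31) forces b_31 = 1.
Unit clause (b_41') forces b_41 = 0.
Unit clause (b_43) forces b_43 = 1.
Now (b_43') is unsatisfied and unit — conflict.
Both values of b_21 lead to a conflict.
So b_12 must be the other value — set b_12 = 0.
Unit clause (b_13) forces b_13 = 1.
Unit clause (b_23') forces b_23 = 0.
Unit clause (b_33') forces b_33 = 0.
Unit clause (b_43') forces b_43 = 0.
Branch on b_21: set b_21 = 1.
Unit clause (b_31') forces b_31 = 0.
Unit clause (b_32) forces b_32 = 1.
Unit clause (b_41') forces b_41 = 0.
Unit clause (b_42) forces b_42 = 1.
Now (b_42') is unsatisfied and unit — conflict.
So b_21 must be the other value — set b_21 = 0.
Unit clause (b_22) forces b_22 = 1.
Unit clause (b_32') forces b_32 = 0.
Unit clause (b_31) forces b_31 = 1.
Unit clause (b_41') forces b_41 = 0.
Unit clause (b_42) forces b_42 = 1.
Now (b_42') is unsatisfied and unit — conflict.
Both values of b_21 lead to a conflict.
Both values of b_12 lead to a conflict.
So b_11 must be the other value — set b_11 = 1.
Unit clause (b_21') forces b_21 = 0.
Unit clause (b_31') forces b_31 = 0.
Unit clause (b_41') forces b_41 = 0.
Branch on b_22: set b_22 = 1.
Unit clause (b_12') forces b_12 = 0.
Unit clause (b_32') forces b_32 = 0.
Unit clause (b_33) forces b_33 = 1.
Unit clause (b_42') forces b_42 = 0.
Unit clause (b_43) forces b_43 = 1.
Now (b_43') is unsatisfied and unit — conflict.
So b_22 must be the other value — set b_22 = 0.
Unit clause (b_23) forces b_23 = 1.
Unit clause (b_13') forces b_13 = 0.
Unit clause (b_33') forces b_33 = 0.
Unit clause (b_32) forces b_32 = 1.
Unit clause (b_12') forces b_12 = 0.
Unit clause (b_42') forces b_42 = 0.
Unit clause (b_43) forces b_43 = 1.
Now (b_43') is unsatisfied and unit — conflict.
Both values of b_22 lead to a conflict.
Both values of b_11 lead to a conflict.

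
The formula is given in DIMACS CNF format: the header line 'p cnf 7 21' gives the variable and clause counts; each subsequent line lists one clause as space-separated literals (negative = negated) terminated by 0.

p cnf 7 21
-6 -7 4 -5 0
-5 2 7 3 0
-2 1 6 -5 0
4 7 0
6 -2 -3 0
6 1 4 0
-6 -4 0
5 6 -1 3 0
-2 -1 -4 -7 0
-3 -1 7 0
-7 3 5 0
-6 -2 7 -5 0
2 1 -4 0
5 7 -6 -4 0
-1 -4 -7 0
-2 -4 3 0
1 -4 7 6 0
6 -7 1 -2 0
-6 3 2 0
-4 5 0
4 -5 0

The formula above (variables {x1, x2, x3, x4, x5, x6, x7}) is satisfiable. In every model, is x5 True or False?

Suppose x5 = True.
From the singleton clause (x4), x4 = True.
From the singleton clause (¬x6), x6 = False.
Branch on x2: set x2 = False.
From the singleton clause (x1), x1 = True.
From the singleton clause (¬x7), x7 = False.
From the singleton clause (x3), x3 = True.
Now (¬x3) is unsatisfied and unit — conflict.
So x2 must be the other value — set x2 = True.
From the singleton clause (x1), x1 = True.
From the singleton clause (¬x3), x3 = False.
Now (x3) is unsatisfied and unit — conflict.
Both values of x2 lead to a conflict.
So every satisfying assignment has x5 = False.

False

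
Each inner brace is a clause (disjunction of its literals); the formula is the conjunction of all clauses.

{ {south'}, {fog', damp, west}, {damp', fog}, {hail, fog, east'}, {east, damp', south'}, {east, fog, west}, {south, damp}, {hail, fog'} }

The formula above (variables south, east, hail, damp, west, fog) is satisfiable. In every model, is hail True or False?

True

Suppose hail = 0.
The clause (south') is unit, so south = 0.
The clause (damp) is unit, so damp = 1.
The clause (fog) is unit, so fog = 1.
But (fog') is also a unit clause — contradiction.
So every satisfying assignment has hail = True.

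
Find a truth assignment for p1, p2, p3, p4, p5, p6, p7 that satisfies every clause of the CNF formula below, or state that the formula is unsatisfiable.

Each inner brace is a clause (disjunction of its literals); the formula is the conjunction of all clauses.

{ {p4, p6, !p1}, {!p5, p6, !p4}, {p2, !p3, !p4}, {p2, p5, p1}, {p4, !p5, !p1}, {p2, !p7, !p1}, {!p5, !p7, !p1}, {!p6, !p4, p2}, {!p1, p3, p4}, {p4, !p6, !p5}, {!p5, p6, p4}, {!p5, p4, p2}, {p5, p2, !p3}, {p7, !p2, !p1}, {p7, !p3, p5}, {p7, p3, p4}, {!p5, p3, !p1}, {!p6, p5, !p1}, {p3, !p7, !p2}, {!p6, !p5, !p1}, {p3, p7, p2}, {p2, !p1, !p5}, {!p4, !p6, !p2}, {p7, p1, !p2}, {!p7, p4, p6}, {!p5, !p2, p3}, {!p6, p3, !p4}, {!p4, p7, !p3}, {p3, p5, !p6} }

p1 ↦ true, p2 ↦ true, p3 ↦ true, p4 ↦ true, p5 ↦ false, p6 ↦ false, p7 ↦ true

Branch on p4: set p4 = true.
Branch on p5: set p5 = false.
Branch on p2: set p2 = true.
(!p6) alone gives p6 = false.
Branch on p7: set p7 = true.
(p3) alone gives p3 = true.
Every clause is now satisfied; p1 is unconstrained.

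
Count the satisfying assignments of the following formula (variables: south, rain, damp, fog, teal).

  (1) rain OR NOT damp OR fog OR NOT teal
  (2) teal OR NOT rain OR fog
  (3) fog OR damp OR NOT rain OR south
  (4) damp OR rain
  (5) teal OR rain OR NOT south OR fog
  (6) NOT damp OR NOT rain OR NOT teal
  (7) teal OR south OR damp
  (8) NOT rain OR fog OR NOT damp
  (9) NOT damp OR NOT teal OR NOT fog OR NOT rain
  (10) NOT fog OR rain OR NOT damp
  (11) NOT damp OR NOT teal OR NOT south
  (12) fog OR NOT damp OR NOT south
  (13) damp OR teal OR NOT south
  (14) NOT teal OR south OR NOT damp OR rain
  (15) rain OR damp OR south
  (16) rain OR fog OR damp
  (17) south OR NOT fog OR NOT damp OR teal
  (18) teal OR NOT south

There are 2^5 = 32 truth assignments over (south, rain, damp, fog, teal).
Split on damp. With damp = true, the clauses containing damp are satisfied and NOT damp drops from the rest; 1 of the 2^4 = 16 assignments to the other variables satisfy what remains.
With damp = false, by the same count on the reduced clause set, 3 assignments work.
(One model: south=F, rain=F, damp=T, fog=F, teal=F.)
Total: 1 + 3 = 4.

4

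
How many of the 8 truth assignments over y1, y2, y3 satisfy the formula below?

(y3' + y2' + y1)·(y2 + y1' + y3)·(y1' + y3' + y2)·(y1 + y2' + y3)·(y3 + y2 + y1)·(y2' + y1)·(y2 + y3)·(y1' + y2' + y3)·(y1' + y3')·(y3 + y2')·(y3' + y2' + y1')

There are 2^3 = 8 truth assignments over (y1, y2, y3).
Check each against the 11 clauses (columns in the order y1, y2, y3):
  F F F  ✗ fails (y3 + y2 + y1)
  F F T  ✓ satisfies all
  F T F  ✗ fails (y1 + y2' + y3)
  F T T  ✗ fails (y3' + y2' + y1)
  T F F  ✗ fails (y2 + y1' + y3)
  T F T  ✗ fails (y1' + y3' + y2)
  T T F  ✗ fails (y1' + y2' + y3)
  T T T  ✗ fails (y1' + y3')
1 of the 8 rows is a model.

1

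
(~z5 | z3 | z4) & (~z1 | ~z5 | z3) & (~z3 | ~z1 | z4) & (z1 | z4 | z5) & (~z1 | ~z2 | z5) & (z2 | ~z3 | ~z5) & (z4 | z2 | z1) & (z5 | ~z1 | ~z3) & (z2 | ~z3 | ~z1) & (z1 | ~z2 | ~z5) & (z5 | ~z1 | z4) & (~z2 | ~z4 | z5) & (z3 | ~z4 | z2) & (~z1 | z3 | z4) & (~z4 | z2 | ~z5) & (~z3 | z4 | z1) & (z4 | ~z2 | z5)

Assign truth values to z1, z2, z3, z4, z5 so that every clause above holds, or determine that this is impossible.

z1 ↦ 0; z2 ↦ 0; z3 ↦ 1; z4 ↦ 1; z5 ↦ 0

Case z5 = 0:
Case z1 = 0:
The clause (z4) is unit, so z4 = 1.
The clause (~z2) is unit, so z2 = 0.
The clause (z3) is unit, so z3 = 1.
Every clause now holds.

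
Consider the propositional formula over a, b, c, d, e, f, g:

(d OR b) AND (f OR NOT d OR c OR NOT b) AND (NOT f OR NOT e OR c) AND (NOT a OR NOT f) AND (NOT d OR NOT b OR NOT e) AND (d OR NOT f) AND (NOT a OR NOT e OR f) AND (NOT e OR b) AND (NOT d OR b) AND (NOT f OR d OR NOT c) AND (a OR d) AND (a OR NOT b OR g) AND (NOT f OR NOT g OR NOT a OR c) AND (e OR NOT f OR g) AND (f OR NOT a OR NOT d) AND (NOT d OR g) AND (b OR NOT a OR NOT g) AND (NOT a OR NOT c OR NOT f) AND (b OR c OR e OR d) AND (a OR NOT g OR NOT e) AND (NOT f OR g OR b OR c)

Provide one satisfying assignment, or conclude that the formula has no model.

a: false; b: true; c: true; d: true; e: false; f: true; g: true

Case d = true:
(b) alone gives b = true.
(NOT e) alone gives e = false.
(g) alone gives g = true.
Case f = true:
(NOT a) alone gives a = false.
All clauses hold; c can take either value.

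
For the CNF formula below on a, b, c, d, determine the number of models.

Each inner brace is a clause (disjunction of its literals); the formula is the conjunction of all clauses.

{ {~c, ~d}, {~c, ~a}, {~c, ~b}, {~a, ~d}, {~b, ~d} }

There are 2^4 = 16 truth assignments over (a, b, c, d).
Check each against the 5 clauses (columns in the order a, b, c, d):
  F F F F  ✓ satisfies all
  F F F T  ✓ satisfies all
  F F T F  ✓ satisfies all
  F F T T  ✗ fails (~c | ~d)
  F T F F  ✓ satisfies all
  F T F T  ✗ fails (~b | ~d)
  F T T F  ✗ fails (~c | ~b)
  F T T T  ✗ fails (~c | ~d)
  T F F F  ✓ satisfies all
  T F F T  ✗ fails (~a | ~d)
  T F T F  ✗ fails (~c | ~a)
  T F T T  ✗ fails (~c | ~d)
  T T F F  ✓ satisfies all
  T T F T  ✗ fails (~a | ~d)
  T T T F  ✗ fails (~c | ~a)
  T T T T  ✗ fails (~c | ~d)
6 of the 16 rows are models.

6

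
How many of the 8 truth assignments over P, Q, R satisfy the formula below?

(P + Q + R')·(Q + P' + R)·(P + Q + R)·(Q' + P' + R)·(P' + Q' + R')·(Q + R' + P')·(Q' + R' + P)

There are 2^3 = 8 truth assignments over (P, Q, R).
Check each against the 7 clauses (columns in the order P, Q, R):
  F F F  ✗ fails (P + Q + R)
  F F T  ✗ fails (P + Q + R')
  F T F  ✓ satisfies all
  F T T  ✗ fails (Q' + R' + P)
  T F F  ✗ fails (Q + P' + R)
  T F T  ✗ fails (Q + R' + P')
  T T F  ✗ fails (Q' + P' + R)
  T T T  ✗ fails (P' + Q' + R')
1 of the 8 rows is a model.

1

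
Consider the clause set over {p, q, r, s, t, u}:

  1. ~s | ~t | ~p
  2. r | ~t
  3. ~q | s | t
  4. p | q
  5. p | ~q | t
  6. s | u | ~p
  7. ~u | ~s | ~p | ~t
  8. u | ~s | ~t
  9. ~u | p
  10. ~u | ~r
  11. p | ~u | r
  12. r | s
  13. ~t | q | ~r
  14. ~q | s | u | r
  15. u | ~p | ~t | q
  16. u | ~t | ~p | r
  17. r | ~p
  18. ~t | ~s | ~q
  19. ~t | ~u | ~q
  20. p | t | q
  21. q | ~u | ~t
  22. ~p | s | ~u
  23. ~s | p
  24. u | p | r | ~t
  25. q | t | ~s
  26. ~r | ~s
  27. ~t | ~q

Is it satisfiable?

Branch on r: set r = 1.
The clause (~u) is unit, so u = 0.
The clause (~s) is unit, so s = 0.
The clause (~p) is unit, so p = 0.
The clause (q) is unit, so q = 1.
The clause (t) is unit, so t = 1.
That conflicts with the unit clause (~t).
So r must be the other value — set r = 0.
The clause (~t) is unit, so t = 0.
The clause (s) is unit, so s = 1.
The clause (~p) is unit, so p = 0.
That conflicts with the unit clause (p).
Both values of r lead to a conflict.
No assignment satisfies every clause.

No, unsatisfiable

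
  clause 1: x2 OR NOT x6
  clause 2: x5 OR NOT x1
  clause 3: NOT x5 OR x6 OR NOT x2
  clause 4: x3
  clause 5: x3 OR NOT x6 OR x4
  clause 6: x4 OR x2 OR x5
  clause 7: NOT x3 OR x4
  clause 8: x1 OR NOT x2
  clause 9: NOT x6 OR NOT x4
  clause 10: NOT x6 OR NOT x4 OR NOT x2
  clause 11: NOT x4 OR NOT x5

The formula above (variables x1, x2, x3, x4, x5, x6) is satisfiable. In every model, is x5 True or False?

Suppose x5 = true.
From the singleton clause (x3), x3 = true.
From the singleton clause (x4), x4 = true.
That conflicts with the unit clause (NOT x4).
So every satisfying assignment has x5 = False.

False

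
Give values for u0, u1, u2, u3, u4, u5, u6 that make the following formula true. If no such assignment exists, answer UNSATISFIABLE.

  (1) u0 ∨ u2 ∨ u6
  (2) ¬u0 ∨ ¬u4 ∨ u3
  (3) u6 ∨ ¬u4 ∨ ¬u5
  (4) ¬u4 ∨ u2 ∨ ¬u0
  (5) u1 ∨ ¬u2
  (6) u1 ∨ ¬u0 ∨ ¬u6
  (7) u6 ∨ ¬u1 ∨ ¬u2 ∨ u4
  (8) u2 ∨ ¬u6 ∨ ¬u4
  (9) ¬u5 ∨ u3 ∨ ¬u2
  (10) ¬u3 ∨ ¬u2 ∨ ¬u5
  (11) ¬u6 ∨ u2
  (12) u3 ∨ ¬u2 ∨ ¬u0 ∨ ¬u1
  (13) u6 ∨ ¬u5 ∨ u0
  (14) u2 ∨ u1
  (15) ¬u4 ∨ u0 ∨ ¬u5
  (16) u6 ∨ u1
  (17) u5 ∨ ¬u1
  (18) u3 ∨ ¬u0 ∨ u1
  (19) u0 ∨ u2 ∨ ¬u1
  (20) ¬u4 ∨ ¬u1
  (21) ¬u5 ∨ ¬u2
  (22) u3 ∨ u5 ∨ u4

Suppose u1 = True.
The clause (u5) is unit, so u5 = True.
The clause (¬u4) is unit, so u4 = False.
The clause (¬u2) is unit, so u2 = False.
The clause (¬u6) is unit, so u6 = False.
The clause (u0) is unit, so u0 = True.
Every clause is now satisfied; u3 is unconstrained.

u0 ↦ True, u1 ↦ True, u2 ↦ False, u3 ↦ False, u4 ↦ False, u5 ↦ True, u6 ↦ False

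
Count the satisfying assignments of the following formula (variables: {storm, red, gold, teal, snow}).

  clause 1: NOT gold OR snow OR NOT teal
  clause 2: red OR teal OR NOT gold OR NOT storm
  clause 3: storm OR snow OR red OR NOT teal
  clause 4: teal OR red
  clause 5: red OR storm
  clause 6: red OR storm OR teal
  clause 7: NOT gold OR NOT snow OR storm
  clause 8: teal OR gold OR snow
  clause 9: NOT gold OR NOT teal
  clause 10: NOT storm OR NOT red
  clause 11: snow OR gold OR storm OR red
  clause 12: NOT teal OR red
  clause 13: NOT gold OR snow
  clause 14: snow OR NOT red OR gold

2

There are 2^5 = 32 truth assignments over (storm, red, gold, teal, snow).
Split on teal. With teal = true, the clauses containing teal are satisfied and NOT teal drops from the rest; 1 of the 2^4 = 16 assignments to the other variables satisfy what remains.
With teal = false, by the same count on the reduced clause set, 1 assignment works.
Total: 1 + 1 = 2.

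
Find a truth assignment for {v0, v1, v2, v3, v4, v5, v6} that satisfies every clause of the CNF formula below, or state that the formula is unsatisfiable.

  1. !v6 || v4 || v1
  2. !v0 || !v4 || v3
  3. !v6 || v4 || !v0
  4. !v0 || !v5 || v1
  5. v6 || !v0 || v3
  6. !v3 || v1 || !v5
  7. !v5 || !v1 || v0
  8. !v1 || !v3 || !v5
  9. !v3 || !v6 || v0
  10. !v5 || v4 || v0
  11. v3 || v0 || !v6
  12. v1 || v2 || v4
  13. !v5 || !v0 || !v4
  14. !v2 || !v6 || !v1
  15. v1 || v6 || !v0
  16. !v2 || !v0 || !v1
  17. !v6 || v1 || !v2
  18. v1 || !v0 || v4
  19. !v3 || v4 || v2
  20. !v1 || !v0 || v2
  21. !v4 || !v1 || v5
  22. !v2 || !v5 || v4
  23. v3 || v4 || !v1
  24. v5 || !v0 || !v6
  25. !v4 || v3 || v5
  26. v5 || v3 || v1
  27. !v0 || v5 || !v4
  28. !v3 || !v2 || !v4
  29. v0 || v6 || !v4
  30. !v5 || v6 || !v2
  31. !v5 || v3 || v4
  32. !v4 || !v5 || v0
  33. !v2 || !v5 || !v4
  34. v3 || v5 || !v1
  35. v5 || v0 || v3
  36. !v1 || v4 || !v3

v0 ↦ false; v1 ↦ false; v2 ↦ true; v3 ↦ true; v4 ↦ false; v5 ↦ false; v6 ↦ false

Try v6 = false.
Try v0 = false.
From the singleton clause (!v4), v4 = false.
From the singleton clause (!v5), v5 = false.
From the singleton clause (v3), v3 = true.
From the singleton clause (v2), v2 = true.
From the singleton clause (!v1), v1 = false.
This assignment satisfies each clause.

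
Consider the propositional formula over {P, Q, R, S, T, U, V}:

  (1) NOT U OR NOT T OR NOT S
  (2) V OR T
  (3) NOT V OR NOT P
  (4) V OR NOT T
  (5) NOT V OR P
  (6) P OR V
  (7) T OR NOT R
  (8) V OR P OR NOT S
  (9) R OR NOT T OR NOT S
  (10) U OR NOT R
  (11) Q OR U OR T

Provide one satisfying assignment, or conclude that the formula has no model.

Case V = true:
From the singleton clause (NOT P), P = false.
Now (P) is unsatisfied and unit — conflict.
Undo V and try V = false.
From the singleton clause (T), T = true.
Now (NOT T) is unsatisfied and unit — conflict.
Both values of V lead to a conflict.

UNSATISFIABLE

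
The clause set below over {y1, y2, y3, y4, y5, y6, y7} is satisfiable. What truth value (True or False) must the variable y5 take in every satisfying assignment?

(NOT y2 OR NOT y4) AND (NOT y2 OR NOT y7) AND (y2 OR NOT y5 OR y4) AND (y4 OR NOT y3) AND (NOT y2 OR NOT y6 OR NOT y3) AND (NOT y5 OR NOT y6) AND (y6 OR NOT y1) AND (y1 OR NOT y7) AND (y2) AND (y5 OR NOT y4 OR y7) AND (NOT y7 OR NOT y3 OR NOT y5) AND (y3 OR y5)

Suppose y5 = false.
Unit clause (y2) forces y2 = true.
Unit clause (NOT y4) forces y4 = false.
Unit clause (NOT y7) forces y7 = false.
Unit clause (NOT y3) forces y3 = false.
That conflicts with the unit clause (y3).
So every satisfying assignment has y5 = True.

True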